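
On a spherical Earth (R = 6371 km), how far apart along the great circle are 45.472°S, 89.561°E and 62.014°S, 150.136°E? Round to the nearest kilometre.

Δλ = 150.136 − 89.561 = 60.575°.
Δφ = -62.014 − -45.472 = -16.542°.
a = sin²(Δφ/2) + cos φ₁ · cos φ₂ · sin²(Δλ/2) = 0.104396.
c = 2·atan2(√a, √(1−a)) = 0.65801 rad → d = 6371·c ≈ 4192.21 km.

4192 km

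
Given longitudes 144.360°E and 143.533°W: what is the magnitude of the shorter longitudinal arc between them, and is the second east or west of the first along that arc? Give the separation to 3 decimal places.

Raw difference: -143.533 − 144.360 = -287.893°.
Normalise into (−180°, 180°]: -287.893° + 360° = 72.107°.
Positive ⇒ the second point lies to the east; separation 72.107°.

72.107° east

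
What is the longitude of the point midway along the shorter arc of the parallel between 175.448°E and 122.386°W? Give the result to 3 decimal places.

153.469°W

Signed shortest Δλ from +175.448° to -122.386° is +62.166°.
Midpoint longitude = +175.448° + (+62.166°)/2 = +175.448° + 31.083° = +206.531°.
Normalise into (−180°, 180°]: -153.469°.
(The naïve average (+175.448 + -122.386)/2 = 26.531° is on the wrong side of the globe.)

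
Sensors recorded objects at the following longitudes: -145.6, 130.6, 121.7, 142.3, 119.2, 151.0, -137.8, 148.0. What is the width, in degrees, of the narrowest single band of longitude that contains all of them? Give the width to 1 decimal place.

Sort the longitudes: -145.6°, -137.8°, +119.2°, +121.7°, +130.6°, +142.3°, +148.0°, +151.0°.
Eastward gaps between consecutive values (wrapping around): 7.8°, 257.0°, 2.5°, 8.9°, 11.7°, 5.7°, 3.0°, 63.4°.
Largest gap = 257.0° ⇒ minimal covering band is its complement: 360° − 257.0° = 103.0°.
Band runs from +119.2° eastward to -137.8°, crossing the antimeridian.

103.0°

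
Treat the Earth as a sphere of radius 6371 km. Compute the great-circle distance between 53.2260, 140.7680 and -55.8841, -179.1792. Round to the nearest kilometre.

12672 km

Δλ = -179.1792 − 140.7680 = -319.9472°; wrapped into (−180°, 180°]: 40.0528°.
Δφ = -55.8841 − 53.2260 = -109.1101°.
a = sin²(Δφ/2) + cos φ₁ · cos φ₂ · sin²(Δλ/2) = 0.703069.
c = 2·atan2(√a, √(1−a)) = 1.98902 rad → d = 6371·c ≈ 12672.05 km.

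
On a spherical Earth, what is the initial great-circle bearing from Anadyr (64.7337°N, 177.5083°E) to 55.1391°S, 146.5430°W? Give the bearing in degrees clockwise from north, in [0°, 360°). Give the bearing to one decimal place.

Δλ = -146.5430 − 177.5083 = -324.0513°; wrapped into (−180°, 180°]: 35.9487°.
θ = atan2( sin Δλ · cos φ₂ , cos φ₁ · sin φ₂ − sin φ₁ · cos φ₂ · cos Δλ )
  = atan2(0.33556, -0.76869) = 156.417° → normalised to [0°, 360°): 156.417°.

156.4°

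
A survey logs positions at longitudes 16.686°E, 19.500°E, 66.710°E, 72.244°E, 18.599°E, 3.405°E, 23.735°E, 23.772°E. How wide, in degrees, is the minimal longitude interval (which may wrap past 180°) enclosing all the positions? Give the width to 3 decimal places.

Sort the longitudes: +3.405°, +16.686°, +18.599°, +19.500°, +23.735°, +23.772°, +66.710°, +72.244°.
Eastward gaps between consecutive values (wrapping around): 13.281°, 1.913°, 0.901°, 4.235°, 0.037°, 42.938°, 5.534°, 291.161°.
Largest gap = 291.161° ⇒ minimal covering band is its complement: 360° − 291.161° = 68.839°.
Band runs from +3.405° eastward to +72.244°.

68.839°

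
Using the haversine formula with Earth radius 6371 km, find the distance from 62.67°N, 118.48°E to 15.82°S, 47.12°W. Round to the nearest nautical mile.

Δλ = -47.12 − 118.48 = -165.60°.
Δφ = -15.82 − 62.67 = -78.49°.
a = sin²(Δφ/2) + cos φ₁ · cos φ₂ · sin²(Δλ/2) = 0.835017.
c = 2·atan2(√a, √(1−a)) = 2.30505 rad → d = 6371·c ≈ 14685.47 km ≈ 7929.52 nmi.

7930 nmi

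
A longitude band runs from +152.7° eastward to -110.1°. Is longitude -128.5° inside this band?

Yes

Band width going east from +152.7° to -110.1°: ((-110.1 − 152.7) mod 360) = 97.2°.
Offset of -128.5° east of the west edge: ((-128.5 − 152.7) mod 360) = 78.8°.
78.8° ≤ 97.2° ⇒ inside.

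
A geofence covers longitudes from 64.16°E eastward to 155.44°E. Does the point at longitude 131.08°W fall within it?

No

Band width going east from +64.16° to +155.44°: ((155.44 − 64.16) mod 360) = 91.28°.
Offset of -131.08° east of the west edge: ((-131.08 − 64.16) mod 360) = 164.76°.
164.76° > 91.28° ⇒ outside.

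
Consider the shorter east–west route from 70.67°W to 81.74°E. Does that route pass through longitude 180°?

No

Signed shortest Δλ = ((81.74 − -70.67 + 180) mod 360) − 180 = 152.41°.
Going east by 152.41° from -70.67° reaches +81.74° without touching 180°.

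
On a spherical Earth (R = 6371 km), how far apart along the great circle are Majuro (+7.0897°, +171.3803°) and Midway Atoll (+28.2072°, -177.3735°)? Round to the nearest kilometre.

Δλ = -177.3735 − 171.3803 = -348.7538°; wrapped into (−180°, 180°]: 11.2462°.
Δφ = 28.2072 − 7.0897 = 21.1175°.
a = sin²(Δφ/2) + cos φ₁ · cos φ₂ · sin²(Δλ/2) = 0.041974.
c = 2·atan2(√a, √(1−a)) = 0.41267 rad → d = 6371·c ≈ 2629.15 km.

2629 km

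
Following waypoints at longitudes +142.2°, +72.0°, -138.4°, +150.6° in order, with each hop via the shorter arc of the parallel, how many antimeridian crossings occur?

Leg 1: +142.2° → +72.0°, shortest Δλ = -70.2° (west) — does not cross 180°.
Leg 2: +72.0° → -138.4°, shortest Δλ = 149.6° (east) — crosses 180°.
Leg 3: -138.4° → +150.6°, shortest Δλ = -71.0° (west) — crosses 180°.
Total crossings: 2.

2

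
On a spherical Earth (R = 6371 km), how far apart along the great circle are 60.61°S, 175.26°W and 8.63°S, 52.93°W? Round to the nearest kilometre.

Δλ = -52.93 − -175.26 = 122.33°.
Δφ = -8.63 − -60.61 = 51.98°.
a = sin²(Δφ/2) + cos φ₁ · cos φ₂ · sin²(Δλ/2) = 0.564369.
c = 2·atan2(√a, √(1−a)) = 1.69989 rad → d = 6371·c ≈ 10830.02 km.

10830 km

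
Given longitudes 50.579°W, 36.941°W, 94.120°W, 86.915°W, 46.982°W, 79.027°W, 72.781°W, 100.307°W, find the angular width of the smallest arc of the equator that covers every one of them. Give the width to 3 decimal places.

63.366°

Sort the longitudes: -100.307°, -94.120°, -86.915°, -79.027°, -72.781°, -50.579°, -46.982°, -36.941°.
Eastward gaps between consecutive values (wrapping around): 6.187°, 7.205°, 7.888°, 6.246°, 22.202°, 3.597°, 10.041°, 296.634°.
Largest gap = 296.634° ⇒ minimal covering band is its complement: 360° − 296.634° = 63.366°.
Band runs from -100.307° eastward to -36.941°.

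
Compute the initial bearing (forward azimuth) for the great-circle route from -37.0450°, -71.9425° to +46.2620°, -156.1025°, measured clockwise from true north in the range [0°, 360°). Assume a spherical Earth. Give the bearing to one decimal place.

Δλ = -156.1025 − -71.9425 = -84.1600°.
θ = atan2( sin Δλ · cos φ₂ , cos φ₁ · sin φ₂ − sin φ₁ · cos φ₂ · cos Δλ )
  = atan2(-0.68777, 0.61906) = -48.010° → normalised to [0°, 360°): 311.990°.

312.0°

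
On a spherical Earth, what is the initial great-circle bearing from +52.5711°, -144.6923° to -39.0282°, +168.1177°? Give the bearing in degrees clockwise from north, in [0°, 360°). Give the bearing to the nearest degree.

215°

Δλ = 168.1177 − -144.6923 = 312.8100°; wrapped into (−180°, 180°]: -47.1900°.
θ = atan2( sin Δλ · cos φ₂ , cos φ₁ · sin φ₂ − sin φ₁ · cos φ₂ · cos Δλ )
  = atan2(-0.56990, -0.80194) = -144.601° → normalised to [0°, 360°): 215.399°.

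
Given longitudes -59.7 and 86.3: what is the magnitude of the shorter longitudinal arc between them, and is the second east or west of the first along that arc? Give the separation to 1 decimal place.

146.0° east

Raw difference: 86.3 − -59.7 = 146.0°.
Normalise into (−180°, 180°]: 146.0° stays 146.0°.
Positive ⇒ the second point lies to the east; separation 146.0°.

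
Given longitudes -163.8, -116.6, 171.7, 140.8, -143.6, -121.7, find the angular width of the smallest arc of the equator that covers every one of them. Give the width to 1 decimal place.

Sort the longitudes: -163.8°, -143.6°, -121.7°, -116.6°, +140.8°, +171.7°.
Eastward gaps between consecutive values (wrapping around): 20.2°, 21.9°, 5.1°, 257.4°, 30.9°, 24.5°.
Largest gap = 257.4° ⇒ minimal covering band is its complement: 360° − 257.4° = 102.6°.
Band runs from +140.8° eastward to -116.6°, crossing the antimeridian.

102.6°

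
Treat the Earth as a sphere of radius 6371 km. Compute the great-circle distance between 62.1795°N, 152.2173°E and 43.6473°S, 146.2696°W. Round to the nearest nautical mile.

Δλ = -146.2696 − 152.2173 = -298.4869°; wrapped into (−180°, 180°]: 61.5131°.
Δφ = -43.6473 − 62.1795 = -105.8268°.
a = sin²(Δφ/2) + cos φ₁ · cos φ₂ · sin²(Δλ/2) = 0.724683.
c = 2·atan2(√a, √(1−a)) = 2.03685 rad → d = 6371·c ≈ 12976.78 km ≈ 7006.90 nmi.

7007 nmi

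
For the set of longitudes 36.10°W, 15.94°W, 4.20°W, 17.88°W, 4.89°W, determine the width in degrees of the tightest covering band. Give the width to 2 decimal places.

31.90°

Sort the longitudes: -36.10°, -17.88°, -15.94°, -4.89°, -4.20°.
Eastward gaps between consecutive values (wrapping around): 18.22°, 1.94°, 11.05°, 0.69°, 328.10°.
Largest gap = 328.10° ⇒ minimal covering band is its complement: 360° − 328.10° = 31.90°.
Band runs from -36.10° eastward to -4.20°.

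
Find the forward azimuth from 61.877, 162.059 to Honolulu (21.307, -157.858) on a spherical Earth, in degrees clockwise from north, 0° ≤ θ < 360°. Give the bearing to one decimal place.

127.3°

Δλ = -157.858 − 162.059 = -319.917°; wrapped into (−180°, 180°]: 40.083°.
θ = atan2( sin Δλ · cos φ₂ , cos φ₁ · sin φ₂ − sin φ₁ · cos φ₂ · cos Δλ )
  = atan2(0.59988, -0.45738) = 127.324° → normalised to [0°, 360°): 127.324°.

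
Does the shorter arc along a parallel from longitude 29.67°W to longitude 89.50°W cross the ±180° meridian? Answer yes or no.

No

Signed shortest Δλ = ((-89.50 − -29.67 + 180) mod 360) − 180 = -59.83°.
Going west by 59.83° from -29.67° reaches -89.50° without touching 180°.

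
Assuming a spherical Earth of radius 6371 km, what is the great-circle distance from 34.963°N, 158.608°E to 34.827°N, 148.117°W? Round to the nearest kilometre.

Δλ = -148.117 − 158.608 = -306.725°; wrapped into (−180°, 180°]: 53.275°.
Δφ = 34.827 − 34.963 = -0.136°.
a = sin²(Δφ/2) + cos φ₁ · cos φ₂ · sin²(Δλ/2) = 0.135228.
c = 2·atan2(√a, √(1−a)) = 0.75314 rad → d = 6371·c ≈ 4798.27 km.

4798 km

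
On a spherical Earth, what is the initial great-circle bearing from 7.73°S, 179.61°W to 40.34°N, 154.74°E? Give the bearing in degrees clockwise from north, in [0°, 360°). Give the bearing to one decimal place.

Δλ = 154.74 − -179.61 = 334.35°; wrapped into (−180°, 180°]: -25.65°.
θ = atan2( sin Δλ · cos φ₂ , cos φ₁ · sin φ₂ − sin φ₁ · cos φ₂ · cos Δλ )
  = atan2(-0.32994, 0.73386) = -24.209° → normalised to [0°, 360°): 335.791°.

335.8°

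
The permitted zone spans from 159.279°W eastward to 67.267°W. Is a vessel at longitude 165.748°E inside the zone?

No

Band width going east from -159.279° to -67.267°: ((-67.267 − -159.279) mod 360) = 92.012°.
Offset of +165.748° east of the west edge: ((165.748 − -159.279) mod 360) = 325.027°.
325.027° > 92.012° ⇒ outside.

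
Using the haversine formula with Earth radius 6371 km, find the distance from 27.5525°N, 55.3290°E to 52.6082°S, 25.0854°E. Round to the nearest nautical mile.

Δλ = 25.0854 − 55.3290 = -30.2436°.
Δφ = -52.6082 − 27.5525 = -80.1607°.
a = sin²(Δφ/2) + cos φ₁ · cos φ₂ · sin²(Δλ/2) = 0.451197.
c = 2·atan2(√a, √(1−a)) = 1.47303 rad → d = 6371·c ≈ 9384.70 km ≈ 5067.33 nmi.

5067 nmi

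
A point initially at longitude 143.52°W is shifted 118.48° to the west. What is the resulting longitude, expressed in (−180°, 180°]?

98.00°E

Start at -143.52°; shift −118.48° → -262.00°.
-262.00° lies outside (−180°, 180°]; add 360° → +98.00°.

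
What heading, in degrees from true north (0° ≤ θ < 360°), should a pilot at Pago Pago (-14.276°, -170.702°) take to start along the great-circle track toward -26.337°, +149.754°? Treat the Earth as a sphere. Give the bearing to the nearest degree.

246°

Δλ = 149.754 − -170.702 = 320.456°; wrapped into (−180°, 180°]: -39.544°.
θ = atan2( sin Δλ · cos φ₂ , cos φ₁ · sin φ₂ − sin φ₁ · cos φ₂ · cos Δλ )
  = atan2(-0.57058, -0.25953) = -114.458° → normalised to [0°, 360°): 245.542°.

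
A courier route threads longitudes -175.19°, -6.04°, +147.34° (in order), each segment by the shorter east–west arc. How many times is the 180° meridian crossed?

0

Leg 1: -175.19° → -6.04°, shortest Δλ = 169.15° (east) — does not cross 180°.
Leg 2: -6.04° → +147.34°, shortest Δλ = 153.38° (east) — does not cross 180°.
Total crossings: 0.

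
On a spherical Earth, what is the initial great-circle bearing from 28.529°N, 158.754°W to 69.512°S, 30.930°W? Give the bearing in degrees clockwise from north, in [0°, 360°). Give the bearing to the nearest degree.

159°

Δλ = -30.930 − -158.754 = 127.824°.
θ = atan2( sin Δλ · cos φ₂ , cos φ₁ · sin φ₂ − sin φ₁ · cos φ₂ · cos Δλ )
  = atan2(0.27647, -0.72049) = 159.007° → normalised to [0°, 360°): 159.007°.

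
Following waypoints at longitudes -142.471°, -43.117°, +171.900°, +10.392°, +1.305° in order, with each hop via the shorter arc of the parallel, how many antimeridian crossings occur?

Leg 1: -142.471° → -43.117°, shortest Δλ = 99.354° (east) — does not cross 180°.
Leg 2: -43.117° → +171.900°, shortest Δλ = -144.983° (west) — crosses 180°.
Leg 3: +171.900° → +10.392°, shortest Δλ = -161.508° (west) — does not cross 180°.
Leg 4: +10.392° → +1.305°, shortest Δλ = -9.087° (west) — does not cross 180°.
Total crossings: 1.

1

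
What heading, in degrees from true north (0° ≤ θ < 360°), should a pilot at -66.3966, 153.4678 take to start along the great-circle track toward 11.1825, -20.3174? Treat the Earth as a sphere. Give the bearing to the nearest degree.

Δλ = -20.3174 − 153.4678 = -173.7852°.
θ = atan2( sin Δλ · cos φ₂ , cos φ₁ · sin φ₂ − sin φ₁ · cos φ₂ · cos Δλ )
  = atan2(-0.10620, -0.81601) = -172.585° → normalised to [0°, 360°): 187.415°.

187°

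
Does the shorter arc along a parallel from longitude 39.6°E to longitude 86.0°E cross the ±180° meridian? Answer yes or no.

Signed shortest Δλ = ((86.0 − 39.6 + 180) mod 360) − 180 = 46.4°.
Going east by 46.4° from +39.6° reaches +86.0° without touching 180°.

No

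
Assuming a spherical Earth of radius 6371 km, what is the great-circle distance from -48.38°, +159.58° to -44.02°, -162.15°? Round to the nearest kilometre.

Δλ = -162.15 − 159.58 = -321.73°; wrapped into (−180°, 180°]: 38.27°.
Δφ = -44.02 − -48.38 = 4.36°.
a = sin²(Δφ/2) + cos φ₁ · cos φ₂ · sin²(Δλ/2) = 0.052767.
c = 2·atan2(√a, √(1−a)) = 0.46356 rad → d = 6371·c ≈ 2953.33 km.

2953 km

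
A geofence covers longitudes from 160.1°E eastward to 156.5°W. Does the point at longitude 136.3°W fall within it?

Band width going east from +160.1° to -156.5°: ((-156.5 − 160.1) mod 360) = 43.4°.
Offset of -136.3° east of the west edge: ((-136.3 − 160.1) mod 360) = 63.6°.
63.6° > 43.4° ⇒ outside.

No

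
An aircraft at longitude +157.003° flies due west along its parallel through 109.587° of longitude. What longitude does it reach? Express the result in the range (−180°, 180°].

Start at +157.003°; shift −109.587° → +47.416°.
+47.416° already lies in (−180°, 180°].

+47.416°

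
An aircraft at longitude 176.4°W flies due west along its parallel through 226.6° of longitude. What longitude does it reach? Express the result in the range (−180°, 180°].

Start at -176.4°; shift −226.6° → -403.0°.
-403.0° lies outside (−180°, 180°]; add 360° → -43.0°.

43.0°W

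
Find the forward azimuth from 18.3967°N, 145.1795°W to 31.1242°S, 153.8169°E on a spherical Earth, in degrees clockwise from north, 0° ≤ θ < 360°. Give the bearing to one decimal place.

Δλ = 153.8169 − -145.1795 = 298.9964°; wrapped into (−180°, 180°]: -61.0036°.
θ = atan2( sin Δλ · cos φ₂ , cos φ₁ · sin φ₂ − sin φ₁ · cos φ₂ · cos Δλ )
  = atan2(-0.74874, -0.62144) = -129.692° → normalised to [0°, 360°): 230.308°.

230.3°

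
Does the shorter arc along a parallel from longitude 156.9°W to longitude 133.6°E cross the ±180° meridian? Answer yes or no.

Naïve |133.6 − -156.9| = 290.5° > 180°, so the shorter arc goes the other way round — across 180°.
Signed shortest Δλ = ((133.6 − -156.9 + 180) mod 360) − 180 = -69.5°.
Going west by 69.5° from -156.9° passes through 180° before reaching +133.6°.

Yes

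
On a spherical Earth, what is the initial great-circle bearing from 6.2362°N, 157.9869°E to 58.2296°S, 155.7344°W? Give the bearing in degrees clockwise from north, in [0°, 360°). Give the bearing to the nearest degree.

Δλ = -155.7344 − 157.9869 = -313.7213°; wrapped into (−180°, 180°]: 46.2787°.
θ = atan2( sin Δλ · cos φ₂ , cos φ₁ · sin φ₂ − sin φ₁ · cos φ₂ · cos Δλ )
  = atan2(0.38052, -0.88466) = 156.726° → normalised to [0°, 360°): 156.726°.

157°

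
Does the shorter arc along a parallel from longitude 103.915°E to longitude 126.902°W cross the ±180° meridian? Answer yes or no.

Naïve |-126.902 − 103.915| = 230.817° > 180°, so the shorter arc goes the other way round — across 180°.
Signed shortest Δλ = ((-126.902 − 103.915 + 180) mod 360) − 180 = 129.183°.
Going east by 129.183° from +103.915° passes through 180° before reaching -126.902°.

Yes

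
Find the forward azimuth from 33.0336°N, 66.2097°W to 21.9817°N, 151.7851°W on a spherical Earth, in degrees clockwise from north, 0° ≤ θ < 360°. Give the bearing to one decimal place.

Δλ = -151.7851 − -66.2097 = -85.5754°.
θ = atan2( sin Δλ · cos φ₂ , cos φ₁ · sin φ₂ − sin φ₁ · cos φ₂ · cos Δλ )
  = atan2(-0.92454, 0.27481) = -73.446° → normalised to [0°, 360°): 286.554°.

286.6°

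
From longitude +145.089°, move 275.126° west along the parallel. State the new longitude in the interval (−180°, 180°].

-130.037°

Start at +145.089°; shift −275.126° → -130.037°.
-130.037° already lies in (−180°, 180°].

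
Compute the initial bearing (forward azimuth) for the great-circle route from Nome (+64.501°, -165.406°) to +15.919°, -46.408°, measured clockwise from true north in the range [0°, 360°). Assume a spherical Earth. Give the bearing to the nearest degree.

Δλ = -46.408 − -165.406 = 118.998°.
θ = atan2( sin Δλ · cos φ₂ , cos φ₁ · sin φ₂ − sin φ₁ · cos φ₂ · cos Δλ )
  = atan2(0.84109, 0.53885) = 57.354° → normalised to [0°, 360°): 57.354°.

57°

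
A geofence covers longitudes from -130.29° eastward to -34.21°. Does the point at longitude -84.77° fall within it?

Yes

Band width going east from -130.29° to -34.21°: ((-34.21 − -130.29) mod 360) = 96.08°.
Offset of -84.77° east of the west edge: ((-84.77 − -130.29) mod 360) = 45.52°.
45.52° ≤ 96.08° ⇒ inside.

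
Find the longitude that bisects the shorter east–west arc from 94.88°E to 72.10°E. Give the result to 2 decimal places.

83.49°E

Signed shortest Δλ from +94.88° to +72.10° is -22.78°.
Midpoint longitude = +94.88° + (-22.78°)/2 = +94.88° − 11.39° = +83.49°.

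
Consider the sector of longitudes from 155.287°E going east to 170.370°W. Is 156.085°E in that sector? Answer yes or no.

Band width going east from +155.287° to -170.370°: ((-170.370 − 155.287) mod 360) = 34.343°.
Offset of +156.085° east of the west edge: ((156.085 − 155.287) mod 360) = 0.798°.
0.798° ≤ 34.343° ⇒ inside.

Yes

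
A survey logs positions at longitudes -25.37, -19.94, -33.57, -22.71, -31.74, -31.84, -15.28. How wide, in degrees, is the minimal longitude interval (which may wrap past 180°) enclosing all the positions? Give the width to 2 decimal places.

Sort the longitudes: -33.57°, -31.84°, -31.74°, -25.37°, -22.71°, -19.94°, -15.28°.
Eastward gaps between consecutive values (wrapping around): 1.73°, 0.10°, 6.37°, 2.66°, 2.77°, 4.66°, 341.71°.
Largest gap = 341.71° ⇒ minimal covering band is its complement: 360° − 341.71° = 18.29°.
Band runs from -33.57° eastward to -15.28°.

18.29°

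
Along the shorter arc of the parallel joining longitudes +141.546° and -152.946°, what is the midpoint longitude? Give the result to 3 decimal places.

+174.300°

Signed shortest Δλ from +141.546° to -152.946° is +65.508°.
Midpoint longitude = +141.546° + (+65.508°)/2 = +141.546° + 32.754° = +174.300°.
(The naïve average (+141.546 + -152.946)/2 = -5.7° is on the wrong side of the globe.)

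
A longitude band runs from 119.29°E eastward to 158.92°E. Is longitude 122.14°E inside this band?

Band width going east from +119.29° to +158.92°: ((158.92 − 119.29) mod 360) = 39.63°.
Offset of +122.14° east of the west edge: ((122.14 − 119.29) mod 360) = 2.85°.
2.85° ≤ 39.63° ⇒ inside.

Yes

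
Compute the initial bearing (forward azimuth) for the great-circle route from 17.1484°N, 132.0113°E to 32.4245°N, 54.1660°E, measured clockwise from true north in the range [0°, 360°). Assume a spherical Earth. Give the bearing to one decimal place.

299.1°

Δλ = 54.1660 − 132.0113 = -77.8453°.
θ = atan2( sin Δλ · cos φ₂ , cos φ₁ · sin φ₂ − sin φ₁ · cos φ₂ · cos Δλ )
  = atan2(-0.82518, 0.45995) = -60.865° → normalised to [0°, 360°): 299.135°.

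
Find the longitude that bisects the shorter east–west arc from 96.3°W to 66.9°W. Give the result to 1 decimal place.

Signed shortest Δλ from -96.3° to -66.9° is +29.4°.
Midpoint longitude = -96.3° + (+29.4°)/2 = -96.3° + 14.7° = -81.6°.

81.6°W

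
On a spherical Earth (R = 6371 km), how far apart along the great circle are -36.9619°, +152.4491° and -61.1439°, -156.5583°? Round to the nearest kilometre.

Δλ = -156.5583 − 152.4491 = -309.0074°; wrapped into (−180°, 180°]: 50.9926°.
Δφ = -61.1439 − -36.9619 = -24.1820°.
a = sin²(Δφ/2) + cos φ₁ · cos φ₂ · sin²(Δλ/2) = 0.115328.
c = 2·atan2(√a, √(1−a)) = 0.69298 rad → d = 6371·c ≈ 4414.99 km.

4415 km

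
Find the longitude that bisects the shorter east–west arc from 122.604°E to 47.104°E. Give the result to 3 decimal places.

Signed shortest Δλ from +122.604° to +47.104° is -75.500°.
Midpoint longitude = +122.604° + (-75.500°)/2 = +122.604° − 37.750° = +84.854°.

84.854°E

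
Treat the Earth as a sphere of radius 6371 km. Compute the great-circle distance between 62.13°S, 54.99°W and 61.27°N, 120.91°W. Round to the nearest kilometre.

Δλ = -120.91 − -54.99 = -65.92°.
Δφ = 61.27 − -62.13 = 123.40°.
a = sin²(Δφ/2) + cos φ₁ · cos φ₂ · sin²(Δλ/2) = 0.841751.
c = 2·atan2(√a, √(1−a)) = 2.32335 rad → d = 6371·c ≈ 14802.04 km.

14802 km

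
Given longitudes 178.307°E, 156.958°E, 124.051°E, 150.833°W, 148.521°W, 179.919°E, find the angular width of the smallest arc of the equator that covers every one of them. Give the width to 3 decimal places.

Sort the longitudes: -150.833°, -148.521°, +124.051°, +156.958°, +178.307°, +179.919°.
Eastward gaps between consecutive values (wrapping around): 2.312°, 272.572°, 32.907°, 21.349°, 1.612°, 29.248°.
Largest gap = 272.572° ⇒ minimal covering band is its complement: 360° − 272.572° = 87.428°.
Band runs from +124.051° eastward to -148.521°, crossing the antimeridian.

87.428°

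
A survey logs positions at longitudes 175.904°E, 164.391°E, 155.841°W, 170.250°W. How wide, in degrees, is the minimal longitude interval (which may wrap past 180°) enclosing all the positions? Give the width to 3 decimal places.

39.768°

Sort the longitudes: -170.250°, -155.841°, +164.391°, +175.904°.
Eastward gaps between consecutive values (wrapping around): 14.409°, 320.232°, 11.513°, 13.846°.
Largest gap = 320.232° ⇒ minimal covering band is its complement: 360° − 320.232° = 39.768°.
Band runs from +164.391° eastward to -155.841°, crossing the antimeridian.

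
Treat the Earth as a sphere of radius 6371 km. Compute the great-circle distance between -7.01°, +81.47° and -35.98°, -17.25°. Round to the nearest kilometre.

Δλ = -17.25 − 81.47 = -98.72°.
Δφ = -35.98 − -7.01 = -28.97°.
a = sin²(Δφ/2) + cos φ₁ · cos φ₂ · sin²(Δλ/2) = 0.525033.
c = 2·atan2(√a, √(1−a)) = 1.62088 rad → d = 6371·c ≈ 10326.64 km.

10327 km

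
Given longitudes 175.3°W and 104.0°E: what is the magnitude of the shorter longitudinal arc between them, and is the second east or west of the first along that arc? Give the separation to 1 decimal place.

80.7° west

Raw difference: 104.0 − -175.3 = 279.3°.
Normalise into (−180°, 180°]: 279.3° − 360° = -80.7°.
Negative ⇒ the second point lies to the west; separation 80.7°.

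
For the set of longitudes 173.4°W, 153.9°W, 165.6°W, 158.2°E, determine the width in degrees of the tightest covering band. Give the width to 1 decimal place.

47.9°

Sort the longitudes: -173.4°, -165.6°, -153.9°, +158.2°.
Eastward gaps between consecutive values (wrapping around): 7.8°, 11.7°, 312.1°, 28.4°.
Largest gap = 312.1° ⇒ minimal covering band is its complement: 360° − 312.1° = 47.9°.
Band runs from +158.2° eastward to -153.9°, crossing the antimeridian.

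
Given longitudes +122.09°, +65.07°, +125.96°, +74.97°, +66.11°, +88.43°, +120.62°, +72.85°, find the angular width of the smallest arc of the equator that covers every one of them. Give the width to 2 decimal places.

60.89°

Sort the longitudes: +65.07°, +66.11°, +72.85°, +74.97°, +88.43°, +120.62°, +122.09°, +125.96°.
Eastward gaps between consecutive values (wrapping around): 1.04°, 6.74°, 2.12°, 13.46°, 32.19°, 1.47°, 3.87°, 299.11°.
Largest gap = 299.11° ⇒ minimal covering band is its complement: 360° − 299.11° = 60.89°.
Band runs from +65.07° eastward to +125.96°.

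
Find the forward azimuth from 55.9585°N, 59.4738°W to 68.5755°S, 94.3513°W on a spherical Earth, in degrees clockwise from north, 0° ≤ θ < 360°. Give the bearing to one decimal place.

195.2°

Δλ = -94.3513 − -59.4738 = -34.8775°.
θ = atan2( sin Δλ · cos φ₂ , cos φ₁ · sin φ₂ − sin φ₁ · cos φ₂ · cos Δλ )
  = atan2(-0.20887, -0.76942) = -164.812° → normalised to [0°, 360°): 195.188°.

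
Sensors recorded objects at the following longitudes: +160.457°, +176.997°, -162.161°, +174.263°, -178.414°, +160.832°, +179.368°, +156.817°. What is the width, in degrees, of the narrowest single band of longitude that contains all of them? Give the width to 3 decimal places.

41.022°

Sort the longitudes: -178.414°, -162.161°, +156.817°, +160.457°, +160.832°, +174.263°, +176.997°, +179.368°.
Eastward gaps between consecutive values (wrapping around): 16.253°, 318.978°, 3.640°, 0.375°, 13.431°, 2.734°, 2.371°, 2.218°.
Largest gap = 318.978° ⇒ minimal covering band is its complement: 360° − 318.978° = 41.022°.
Band runs from +156.817° eastward to -162.161°, crossing the antimeridian.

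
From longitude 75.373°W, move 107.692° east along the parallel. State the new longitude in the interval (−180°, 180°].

Start at -75.373°; shift +107.692° → +32.319°.
+32.319° already lies in (−180°, 180°].

32.319°E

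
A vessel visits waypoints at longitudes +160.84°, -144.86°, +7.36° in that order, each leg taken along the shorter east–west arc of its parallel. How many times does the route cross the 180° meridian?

1

Leg 1: +160.84° → -144.86°, shortest Δλ = 54.3° (east) — crosses 180°.
Leg 2: -144.86° → +7.36°, shortest Δλ = 152.22° (east) — does not cross 180°.
Total crossings: 1.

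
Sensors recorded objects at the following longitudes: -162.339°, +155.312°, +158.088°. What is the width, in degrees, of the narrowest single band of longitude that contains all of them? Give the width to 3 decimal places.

Sort the longitudes: -162.339°, +155.312°, +158.088°.
Eastward gaps between consecutive values (wrapping around): 317.651°, 2.776°, 39.573°.
Largest gap = 317.651° ⇒ minimal covering band is its complement: 360° − 317.651° = 42.349°.
Band runs from +155.312° eastward to -162.339°, crossing the antimeridian.

42.349°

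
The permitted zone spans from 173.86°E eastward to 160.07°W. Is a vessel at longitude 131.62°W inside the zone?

No

Band width going east from +173.86° to -160.07°: ((-160.07 − 173.86) mod 360) = 26.07°.
Offset of -131.62° east of the west edge: ((-131.62 − 173.86) mod 360) = 54.52°.
54.52° > 26.07° ⇒ outside.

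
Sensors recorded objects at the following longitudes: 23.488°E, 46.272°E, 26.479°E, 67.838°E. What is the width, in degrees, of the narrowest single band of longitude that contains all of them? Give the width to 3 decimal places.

44.350°

Sort the longitudes: +23.488°, +26.479°, +46.272°, +67.838°.
Eastward gaps between consecutive values (wrapping around): 2.991°, 19.793°, 21.566°, 315.650°.
Largest gap = 315.650° ⇒ minimal covering band is its complement: 360° − 315.650° = 44.350°.
Band runs from +23.488° eastward to +67.838°.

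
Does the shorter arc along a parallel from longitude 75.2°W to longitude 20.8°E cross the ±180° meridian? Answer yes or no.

No

Signed shortest Δλ = ((20.8 − -75.2 + 180) mod 360) − 180 = 96.0°.
Going east by 96.0° from -75.2° reaches +20.8° without touching 180°.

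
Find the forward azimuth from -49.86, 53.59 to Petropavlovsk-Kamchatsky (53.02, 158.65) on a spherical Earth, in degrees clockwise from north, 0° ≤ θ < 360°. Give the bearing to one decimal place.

55.8°

Δλ = 158.65 − 53.59 = 105.06°.
θ = atan2( sin Δλ · cos φ₂ , cos φ₁ · sin φ₂ − sin φ₁ · cos φ₂ · cos Δλ )
  = atan2(0.58088, 0.39550) = 55.751° → normalised to [0°, 360°): 55.751°.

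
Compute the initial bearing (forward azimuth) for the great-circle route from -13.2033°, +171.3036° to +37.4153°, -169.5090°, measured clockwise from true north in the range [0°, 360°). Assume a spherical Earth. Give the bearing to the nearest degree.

19°

Δλ = -169.5090 − 171.3036 = -340.8126°; wrapped into (−180°, 180°]: 19.1874°.
θ = atan2( sin Δλ · cos φ₂ , cos φ₁ · sin φ₂ − sin φ₁ · cos φ₂ · cos Δλ )
  = atan2(0.26104, 0.76286) = 18.890° → normalised to [0°, 360°): 18.890°.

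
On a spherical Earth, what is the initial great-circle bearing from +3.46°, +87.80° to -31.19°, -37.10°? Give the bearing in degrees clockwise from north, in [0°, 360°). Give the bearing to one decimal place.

235.2°

Δλ = -37.10 − 87.80 = -124.90°.
θ = atan2( sin Δλ · cos φ₂ , cos φ₁ · sin φ₂ − sin φ₁ · cos φ₂ · cos Δλ )
  = atan2(-0.70160, -0.48739) = -124.787° → normalised to [0°, 360°): 235.213°.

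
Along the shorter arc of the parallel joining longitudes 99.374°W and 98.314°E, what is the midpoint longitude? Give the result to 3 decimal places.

Signed shortest Δλ from -99.374° to +98.314° is -162.312°.
Midpoint longitude = -99.374° + (-162.312°)/2 = -99.374° − 81.156° = -180.530°.
Normalise into (−180°, 180°]: +179.470°.
(The naïve average (-99.374 + +98.314)/2 = -0.53° is on the wrong side of the globe.)

179.470°E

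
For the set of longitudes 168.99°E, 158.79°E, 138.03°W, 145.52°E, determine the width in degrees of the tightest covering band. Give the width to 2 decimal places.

76.45°

Sort the longitudes: -138.03°, +145.52°, +158.79°, +168.99°.
Eastward gaps between consecutive values (wrapping around): 283.55°, 13.27°, 10.20°, 52.98°.
Largest gap = 283.55° ⇒ minimal covering band is its complement: 360° − 283.55° = 76.45°.
Band runs from +145.52° eastward to -138.03°, crossing the antimeridian.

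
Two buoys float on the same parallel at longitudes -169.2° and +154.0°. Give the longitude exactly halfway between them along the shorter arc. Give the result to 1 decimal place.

Signed shortest Δλ from -169.2° to +154.0° is -36.8°.
Midpoint longitude = -169.2° + (-36.8°)/2 = -169.2° − 18.4° = -187.6°.
Normalise into (−180°, 180°]: +172.4°.
(The naïve average (-169.2 + +154.0)/2 = -7.6° is on the wrong side of the globe.)

+172.4°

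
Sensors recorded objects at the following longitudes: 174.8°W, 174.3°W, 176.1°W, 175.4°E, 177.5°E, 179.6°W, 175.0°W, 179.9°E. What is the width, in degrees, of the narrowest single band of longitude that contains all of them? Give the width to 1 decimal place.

Sort the longitudes: -179.6°, -176.1°, -175.0°, -174.8°, -174.3°, +175.4°, +177.5°, +179.9°.
Eastward gaps between consecutive values (wrapping around): 3.5°, 1.1°, 0.2°, 0.5°, 349.7°, 2.1°, 2.4°, 0.5°.
Largest gap = 349.7° ⇒ minimal covering band is its complement: 360° − 349.7° = 10.3°.
Band runs from +175.4° eastward to -174.3°, crossing the antimeridian.

10.3°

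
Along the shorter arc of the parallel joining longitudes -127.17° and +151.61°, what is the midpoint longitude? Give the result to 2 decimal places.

-167.78°

Signed shortest Δλ from -127.17° to +151.61° is -81.22°.
Midpoint longitude = -127.17° + (-81.22°)/2 = -127.17° − 40.61° = -167.78°.
(The naïve average (-127.17 + +151.61)/2 = 12.22° is on the wrong side of the globe.)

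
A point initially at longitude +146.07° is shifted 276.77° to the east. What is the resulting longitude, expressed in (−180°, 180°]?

Start at +146.07°; shift +276.77° → +422.84°.
+422.84° lies outside (−180°, 180°]; subtract 360° → +62.84°.

+62.84°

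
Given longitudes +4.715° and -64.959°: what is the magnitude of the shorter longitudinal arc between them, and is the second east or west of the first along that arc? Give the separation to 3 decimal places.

Raw difference: -64.959 − 4.715 = -69.674°.
Normalise into (−180°, 180°]: -69.674° stays -69.674°.
Negative ⇒ the second point lies to the west; separation 69.674°.

69.674° west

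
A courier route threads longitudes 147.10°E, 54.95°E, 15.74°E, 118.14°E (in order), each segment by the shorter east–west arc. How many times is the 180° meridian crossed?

Leg 1: +147.10° → +54.95°, shortest Δλ = -92.15° (west) — does not cross 180°.
Leg 2: +54.95° → +15.74°, shortest Δλ = -39.21° (west) — does not cross 180°.
Leg 3: +15.74° → +118.14°, shortest Δλ = 102.4° (east) — does not cross 180°.
Total crossings: 0.

0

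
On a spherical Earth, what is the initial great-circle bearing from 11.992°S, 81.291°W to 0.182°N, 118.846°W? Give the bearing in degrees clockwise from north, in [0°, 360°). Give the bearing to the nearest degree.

Δλ = -118.846 − -81.291 = -37.555°.
θ = atan2( sin Δλ · cos φ₂ , cos φ₁ · sin φ₂ − sin φ₁ · cos φ₂ · cos Δλ )
  = atan2(-0.60952, 0.16782) = -74.606° → normalised to [0°, 360°): 285.394°.

285°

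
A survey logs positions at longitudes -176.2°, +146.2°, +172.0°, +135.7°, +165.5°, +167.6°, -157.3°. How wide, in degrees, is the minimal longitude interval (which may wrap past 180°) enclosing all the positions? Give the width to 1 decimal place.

Sort the longitudes: -176.2°, -157.3°, +135.7°, +146.2°, +165.5°, +167.6°, +172.0°.
Eastward gaps between consecutive values (wrapping around): 18.9°, 293.0°, 10.5°, 19.3°, 2.1°, 4.4°, 11.8°.
Largest gap = 293.0° ⇒ minimal covering band is its complement: 360° − 293.0° = 67.0°.
Band runs from +135.7° eastward to -157.3°, crossing the antimeridian.

67.0°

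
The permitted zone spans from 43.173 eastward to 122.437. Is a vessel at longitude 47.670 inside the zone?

Band width going east from +43.173° to +122.437°: ((122.437 − 43.173) mod 360) = 79.264°.
Offset of +47.670° east of the west edge: ((47.670 − 43.173) mod 360) = 4.497°.
4.497° ≤ 79.264° ⇒ inside.

Yes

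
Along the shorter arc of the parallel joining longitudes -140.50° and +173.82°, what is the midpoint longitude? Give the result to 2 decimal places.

Signed shortest Δλ from -140.50° to +173.82° is -45.68°.
Midpoint longitude = -140.50° + (-45.68°)/2 = -140.50° − 22.84° = -163.34°.
(The naïve average (-140.50 + +173.82)/2 = 16.66° is on the wrong side of the globe.)

-163.34°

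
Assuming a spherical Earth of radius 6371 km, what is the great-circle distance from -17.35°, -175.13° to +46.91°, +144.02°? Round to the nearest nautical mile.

Δλ = 144.02 − -175.13 = 319.15°; wrapped into (−180°, 180°]: -40.85°.
Δφ = 46.91 − -17.35 = 64.26°.
a = sin²(Δφ/2) + cos φ₁ · cos φ₂ · sin²(Δλ/2) = 0.362269.
c = 2·atan2(√a, √(1−a)) = 1.29173 rad → d = 6371·c ≈ 8229.59 km ≈ 4443.62 nmi.

4444 nmi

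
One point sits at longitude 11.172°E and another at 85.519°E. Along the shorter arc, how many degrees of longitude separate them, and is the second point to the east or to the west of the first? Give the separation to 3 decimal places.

Raw difference: 85.519 − 11.172 = 74.347°.
Normalise into (−180°, 180°]: 74.347° stays 74.347°.
Positive ⇒ the second point lies to the east; separation 74.347°.

74.347° east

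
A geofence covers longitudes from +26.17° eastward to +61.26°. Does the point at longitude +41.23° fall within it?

Band width going east from +26.17° to +61.26°: ((61.26 − 26.17) mod 360) = 35.09°.
Offset of +41.23° east of the west edge: ((41.23 − 26.17) mod 360) = 15.06°.
15.06° ≤ 35.09° ⇒ inside.

Yes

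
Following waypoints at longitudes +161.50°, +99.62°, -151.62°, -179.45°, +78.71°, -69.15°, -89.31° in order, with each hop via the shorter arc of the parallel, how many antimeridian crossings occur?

Leg 1: +161.50° → +99.62°, shortest Δλ = -61.88° (west) — does not cross 180°.
Leg 2: +99.62° → -151.62°, shortest Δλ = 108.76° (east) — crosses 180°.
Leg 3: -151.62° → -179.45°, shortest Δλ = -27.83° (west) — does not cross 180°.
Leg 4: -179.45° → +78.71°, shortest Δλ = -101.84° (west) — crosses 180°.
Leg 5: +78.71° → -69.15°, shortest Δλ = -147.86° (west) — does not cross 180°.
Leg 6: -69.15° → -89.31°, shortest Δλ = -20.16° (west) — does not cross 180°.
Total crossings: 2.

2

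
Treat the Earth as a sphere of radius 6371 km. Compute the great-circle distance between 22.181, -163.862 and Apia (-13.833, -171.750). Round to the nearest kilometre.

4096 km

Δλ = -171.750 − -163.862 = -7.888°.
Δφ = -13.833 − 22.181 = -36.014°.
a = sin²(Δφ/2) + cos φ₁ · cos φ₂ · sin²(Δλ/2) = 0.099817.
c = 2·atan2(√a, √(1−a)) = 0.64289 rad → d = 6371·c ≈ 4095.86 km.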